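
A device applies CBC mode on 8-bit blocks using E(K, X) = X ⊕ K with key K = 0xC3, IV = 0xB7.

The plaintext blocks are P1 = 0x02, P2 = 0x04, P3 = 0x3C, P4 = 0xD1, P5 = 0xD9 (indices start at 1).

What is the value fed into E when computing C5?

0x85

CBC encryption: C_i = E(K, P_i ⊕ C_{i−1}), with C_{0} = IV.
C1: P1 ⊕ 0xB7 = 0xB5; E(K, 0xB5) = 0x76.
C2: P2 ⊕ 0x76 = 0x72; E(K, 0x72) = 0xB1.
C3: P3 ⊕ 0xB1 = 0x8D; E(K, 0x8D) = 0x4E.
C4: P4 ⊕ 0x4E = 0x9F; E(K, 0x9F) = 0x5C.
C5: P5 ⊕ 0x5C = 0x85; E(K, 0x85) = 0x46.
So the input to E for block 5 is 0x85.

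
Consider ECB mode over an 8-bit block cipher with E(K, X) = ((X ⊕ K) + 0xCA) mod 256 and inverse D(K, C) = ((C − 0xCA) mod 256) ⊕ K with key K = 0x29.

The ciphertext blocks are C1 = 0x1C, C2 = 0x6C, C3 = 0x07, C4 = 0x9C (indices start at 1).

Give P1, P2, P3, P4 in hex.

P1 = 0x7B, P2 = 0x8B, P3 = 0x14, P4 = 0xFB

ECB decryption: P_i = D(K, C_i).
P1: D(K, 0x1C) = 0x7B.
P2: D(K, 0x6C) = 0x8B.
P3: D(K, 0x07) = 0x14.
P4: D(K, 0x9C) = 0xFB.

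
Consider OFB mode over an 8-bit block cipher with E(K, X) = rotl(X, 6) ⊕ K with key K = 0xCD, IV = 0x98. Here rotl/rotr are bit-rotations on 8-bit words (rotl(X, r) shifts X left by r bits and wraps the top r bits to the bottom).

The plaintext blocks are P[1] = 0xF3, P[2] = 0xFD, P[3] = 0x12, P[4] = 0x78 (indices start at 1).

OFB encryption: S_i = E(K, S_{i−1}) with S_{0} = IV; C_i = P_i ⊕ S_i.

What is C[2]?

C[1]: S = E(K, 0x98) = 0xEB; 0xF3 ⊕ 0xEB = 0x18.
C[2]: S = E(K, 0xEB) = 0x37; 0xFD ⊕ 0x37 = 0xCA.

C[2] = 0xCA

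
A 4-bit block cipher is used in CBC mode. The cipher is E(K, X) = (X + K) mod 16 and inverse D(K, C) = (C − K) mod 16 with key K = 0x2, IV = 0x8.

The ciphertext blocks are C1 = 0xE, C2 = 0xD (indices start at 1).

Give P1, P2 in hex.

CBC decryption: P_i = D(K, C_i) ⊕ C_{i−1}, with C_{0} = IV.
P1: D(K, 0xE) = 0xC; 0xC ⊕ 0x8 = 0x4.
P2: D(K, 0xD) = 0xB; 0xB ⊕ 0xE = 0x5.

P1 = 0x4, P2 = 0x5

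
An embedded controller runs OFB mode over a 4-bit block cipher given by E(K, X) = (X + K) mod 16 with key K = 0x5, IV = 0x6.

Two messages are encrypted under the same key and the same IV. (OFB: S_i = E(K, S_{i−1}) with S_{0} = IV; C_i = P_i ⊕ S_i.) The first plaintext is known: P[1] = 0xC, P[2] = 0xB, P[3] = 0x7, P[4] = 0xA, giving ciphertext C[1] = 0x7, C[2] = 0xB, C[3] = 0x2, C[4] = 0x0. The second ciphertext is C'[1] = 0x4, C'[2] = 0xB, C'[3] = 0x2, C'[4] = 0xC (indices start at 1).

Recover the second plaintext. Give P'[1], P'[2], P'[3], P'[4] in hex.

In OFB with a reused IV, both messages share the same keystream S_i, so C_i ⊕ C'_i = P_i ⊕ P'_i and thus P'_i = P_i ⊕ C_i ⊕ C'_i.
P'[1]: 0xC ⊕ 0x7 ⊕ 0x4 = 0xF.
P'[2]: 0xB ⊕ 0xB ⊕ 0xB = 0xB.
P'[3]: 0x7 ⊕ 0x2 ⊕ 0x2 = 0x7.
P'[4]: 0xA ⊕ 0x0 ⊕ 0xC = 0x6.

P'[1] = 0xF, P'[2] = 0xB, P'[3] = 0x7, P'[4] = 0x6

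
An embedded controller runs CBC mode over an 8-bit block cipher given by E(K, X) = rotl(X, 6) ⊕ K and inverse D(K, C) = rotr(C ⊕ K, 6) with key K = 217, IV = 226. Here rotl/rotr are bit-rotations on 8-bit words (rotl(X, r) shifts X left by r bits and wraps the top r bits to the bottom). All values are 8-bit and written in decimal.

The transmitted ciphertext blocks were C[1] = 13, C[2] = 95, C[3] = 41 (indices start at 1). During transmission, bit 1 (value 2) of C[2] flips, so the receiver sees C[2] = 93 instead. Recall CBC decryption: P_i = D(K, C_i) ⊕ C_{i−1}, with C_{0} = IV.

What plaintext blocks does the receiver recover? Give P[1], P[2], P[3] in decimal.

Only C[2] changed, to 93. In CBC, a change in C_i garbles P_i and flips the same bit in P_{i+1}. Decrypting the received ciphertext:
P[1]: D(K, 13) = 83; 83 ⊕ 226 = 177.
P[2]: D(K, 93) = 18; 18 ⊕ 13 = 31.
P[3]: D(K, 41) = 195; 195 ⊕ 93 = 158.
Blocks that differ from the original plaintext: P[2], P[3].

P[1] = 177, P[2] = 31, P[3] = 158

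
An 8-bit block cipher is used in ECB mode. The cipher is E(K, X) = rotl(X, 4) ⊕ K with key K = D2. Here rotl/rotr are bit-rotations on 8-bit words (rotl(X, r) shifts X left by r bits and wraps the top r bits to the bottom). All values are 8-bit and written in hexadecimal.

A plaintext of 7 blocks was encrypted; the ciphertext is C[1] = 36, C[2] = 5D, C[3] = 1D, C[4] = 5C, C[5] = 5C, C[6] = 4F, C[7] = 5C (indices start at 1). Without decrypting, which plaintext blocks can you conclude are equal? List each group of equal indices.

P[4] = P[5] = P[7]

ECB encrypts each block independently with the same key, so equal ciphertext blocks imply equal plaintext blocks.
C[4] = C[5] = C[7] = 5C, so P[4] = P[5] = P[7].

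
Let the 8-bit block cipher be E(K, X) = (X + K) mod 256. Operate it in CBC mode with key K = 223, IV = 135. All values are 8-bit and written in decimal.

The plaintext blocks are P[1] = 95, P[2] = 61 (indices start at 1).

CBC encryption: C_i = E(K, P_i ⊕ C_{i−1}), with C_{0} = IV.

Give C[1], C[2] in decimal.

C[1]: P[1] ⊕ 135 = 216; E(K, 216) = 183.
C[2]: P[2] ⊕ 183 = 138; E(K, 138) = 105.

C[1] = 183, C[2] = 105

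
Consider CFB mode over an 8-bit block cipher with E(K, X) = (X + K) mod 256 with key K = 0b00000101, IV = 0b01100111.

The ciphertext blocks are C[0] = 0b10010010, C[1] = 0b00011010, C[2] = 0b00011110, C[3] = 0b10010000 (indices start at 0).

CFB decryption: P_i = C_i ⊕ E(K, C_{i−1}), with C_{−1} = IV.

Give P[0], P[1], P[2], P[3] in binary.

P[0] = 0b11111110, P[1] = 0b10001101, P[2] = 0b00000001, P[3] = 0b10110011

P[0]: E(K, 0b01100111) = 0b01101100; 0b10010010 ⊕ 0b01101100 = 0b11111110.
P[1]: E(K, 0b10010010) = 0b10010111; 0b00011010 ⊕ 0b10010111 = 0b10001101.
P[2]: E(K, 0b00011010) = 0b00011111; 0b00011110 ⊕ 0b00011111 = 0b00000001.
P[3]: E(K, 0b00011110) = 0b00100011; 0b10010000 ⊕ 0b00100011 = 0b10110011.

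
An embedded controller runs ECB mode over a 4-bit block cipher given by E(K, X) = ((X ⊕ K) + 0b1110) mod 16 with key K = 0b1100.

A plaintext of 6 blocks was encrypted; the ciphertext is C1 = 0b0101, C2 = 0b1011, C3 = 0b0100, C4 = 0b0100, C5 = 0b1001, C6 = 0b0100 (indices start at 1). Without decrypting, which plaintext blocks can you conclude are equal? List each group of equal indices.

P3 = P4 = P6

ECB encrypts each block independently with the same key, so equal ciphertext blocks imply equal plaintext blocks.
C3 = C4 = C6 = 0b0100, so P3 = P4 = P6.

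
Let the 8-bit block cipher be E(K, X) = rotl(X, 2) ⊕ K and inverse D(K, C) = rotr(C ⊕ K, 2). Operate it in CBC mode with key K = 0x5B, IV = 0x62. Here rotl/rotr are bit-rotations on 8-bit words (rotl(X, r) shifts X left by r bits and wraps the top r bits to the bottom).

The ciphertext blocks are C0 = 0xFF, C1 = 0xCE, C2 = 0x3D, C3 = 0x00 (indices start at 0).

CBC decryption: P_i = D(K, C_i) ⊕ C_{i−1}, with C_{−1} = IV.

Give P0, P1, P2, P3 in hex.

P0: D(K, 0xFF) = 0x29; 0x29 ⊕ 0x62 = 0x4B.
P1: D(K, 0xCE) = 0x65; 0x65 ⊕ 0xFF = 0x9A.
P2: D(K, 0x3D) = 0x99; 0x99 ⊕ 0xCE = 0x57.
P3: D(K, 0x00) = 0xD6; 0xD6 ⊕ 0x3D = 0xEB.

P0 = 0x4B, P1 = 0x9A, P2 = 0x57, P3 = 0xEB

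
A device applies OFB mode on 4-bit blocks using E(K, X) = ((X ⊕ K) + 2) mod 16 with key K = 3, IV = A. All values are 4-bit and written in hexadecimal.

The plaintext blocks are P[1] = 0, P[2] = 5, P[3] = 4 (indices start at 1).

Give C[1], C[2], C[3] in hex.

C[1] = B, C[2] = F, C[3] = F

OFB encryption: S_i = E(K, S_{i−1}) with S_{0} = IV; C_i = P_i ⊕ S_i.
C[1]: S = E(K, A) = B; 0 ⊕ B = B.
C[2]: S = E(K, B) = A; 5 ⊕ A = F.
C[3]: S = E(K, A) = B; 4 ⊕ B = F.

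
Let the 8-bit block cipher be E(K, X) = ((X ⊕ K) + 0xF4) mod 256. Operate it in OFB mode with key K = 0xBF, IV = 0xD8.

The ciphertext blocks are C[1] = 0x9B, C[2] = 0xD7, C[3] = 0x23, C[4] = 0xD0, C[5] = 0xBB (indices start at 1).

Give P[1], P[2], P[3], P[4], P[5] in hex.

P[1] = 0xC0, P[2] = 0x0F, P[3] = 0x78, P[4] = 0x08, P[5] = 0xE0

OFB decryption: S_i = E(K, S_{i−1}) with S_{0} = IV; P_i = C_i ⊕ S_i.
P[1]: S = E(K, 0xD8) = 0x5B; 0x9B ⊕ 0x5B = 0xC0.
P[2]: S = E(K, 0x5B) = 0xD8; 0xD7 ⊕ 0xD8 = 0x0F.
P[3]: S = E(K, 0xD8) = 0x5B; 0x23 ⊕ 0x5B = 0x78.
P[4]: S = E(K, 0x5B) = 0xD8; 0xD0 ⊕ 0xD8 = 0x08.
P[5]: S = E(K, 0xD8) = 0x5B; 0xBB ⊕ 0x5B = 0xE0.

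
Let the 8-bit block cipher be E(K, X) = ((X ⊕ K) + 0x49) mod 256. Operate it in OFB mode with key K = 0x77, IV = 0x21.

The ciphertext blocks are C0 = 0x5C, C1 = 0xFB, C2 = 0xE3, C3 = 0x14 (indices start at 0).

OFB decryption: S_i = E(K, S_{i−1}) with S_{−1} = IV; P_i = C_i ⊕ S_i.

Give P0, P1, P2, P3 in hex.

P0: S = E(K, 0x21) = 0x9F; 0x5C ⊕ 0x9F = 0xC3.
P1: S = E(K, 0x9F) = 0x31; 0xFB ⊕ 0x31 = 0xCA.
P2: S = E(K, 0x31) = 0x8F; 0xE3 ⊕ 0x8F = 0x6C.
P3: S = E(K, 0x8F) = 0x41; 0x14 ⊕ 0x41 = 0x55.

P0 = 0xC3, P1 = 0xCA, P2 = 0x6C, P3 = 0x55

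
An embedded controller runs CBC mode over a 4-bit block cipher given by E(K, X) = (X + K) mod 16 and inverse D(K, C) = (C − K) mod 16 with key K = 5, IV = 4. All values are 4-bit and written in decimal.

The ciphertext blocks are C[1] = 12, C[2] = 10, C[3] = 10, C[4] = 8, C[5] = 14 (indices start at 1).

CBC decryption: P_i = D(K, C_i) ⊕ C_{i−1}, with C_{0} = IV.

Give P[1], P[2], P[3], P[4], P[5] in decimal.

P[1] = 3, P[2] = 9, P[3] = 15, P[4] = 9, P[5] = 1

P[1]: D(K, 12) = 7; 7 ⊕ 4 = 3.
P[2]: D(K, 10) = 5; 5 ⊕ 12 = 9.
P[3]: D(K, 10) = 5; 5 ⊕ 10 = 15.
P[4]: D(K, 8) = 3; 3 ⊕ 10 = 9.
P[5]: D(K, 14) = 9; 9 ⊕ 8 = 1.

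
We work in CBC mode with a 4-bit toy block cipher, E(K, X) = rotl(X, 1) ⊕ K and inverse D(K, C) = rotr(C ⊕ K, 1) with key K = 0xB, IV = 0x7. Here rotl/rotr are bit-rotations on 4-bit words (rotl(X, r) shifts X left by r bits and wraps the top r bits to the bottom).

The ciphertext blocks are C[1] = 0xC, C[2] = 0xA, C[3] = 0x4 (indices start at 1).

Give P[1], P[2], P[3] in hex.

P[1] = 0xC, P[2] = 0x4, P[3] = 0x5

CBC decryption: P_i = D(K, C_i) ⊕ C_{i−1}, with C_{0} = IV.
P[1]: D(K, 0xC) = 0xB; 0xB ⊕ 0x7 = 0xC.
P[2]: D(K, 0xA) = 0x8; 0x8 ⊕ 0xC = 0x4.
P[3]: D(K, 0x4) = 0xF; 0xF ⊕ 0xA = 0x5.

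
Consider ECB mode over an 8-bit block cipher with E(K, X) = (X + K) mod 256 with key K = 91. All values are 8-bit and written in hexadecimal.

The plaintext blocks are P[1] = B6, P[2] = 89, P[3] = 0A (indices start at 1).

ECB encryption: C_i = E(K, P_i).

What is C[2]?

C[2]: E(K, 89) = 1A.

C[2] = 1A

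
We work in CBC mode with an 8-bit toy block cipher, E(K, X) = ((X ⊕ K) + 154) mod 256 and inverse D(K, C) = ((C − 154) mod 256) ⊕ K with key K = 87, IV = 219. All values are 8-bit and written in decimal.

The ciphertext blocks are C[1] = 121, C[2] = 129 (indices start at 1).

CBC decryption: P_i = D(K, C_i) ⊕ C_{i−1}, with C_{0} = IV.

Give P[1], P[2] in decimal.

P[1]: D(K, 121) = 136; 136 ⊕ 219 = 83.
P[2]: D(K, 129) = 176; 176 ⊕ 121 = 201.

P[1] = 83, P[2] = 201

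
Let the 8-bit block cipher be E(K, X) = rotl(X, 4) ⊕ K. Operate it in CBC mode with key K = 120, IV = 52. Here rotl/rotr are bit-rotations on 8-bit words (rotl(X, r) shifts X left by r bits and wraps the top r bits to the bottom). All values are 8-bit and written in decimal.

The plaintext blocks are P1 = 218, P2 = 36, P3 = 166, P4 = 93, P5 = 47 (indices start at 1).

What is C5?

C5 = 119

CBC encryption: C_i = E(K, P_i ⊕ C_{i−1}), with C_{0} = IV.
C1: P1 ⊕ 52 = 238; E(K, 238) = 150.
C2: P2 ⊕ 150 = 178; E(K, 178) = 83.
C3: P3 ⊕ 83 = 245; E(K, 245) = 39.
C4: P4 ⊕ 39 = 122; E(K, 122) = 223.
C5: P5 ⊕ 223 = 240; E(K, 240) = 119.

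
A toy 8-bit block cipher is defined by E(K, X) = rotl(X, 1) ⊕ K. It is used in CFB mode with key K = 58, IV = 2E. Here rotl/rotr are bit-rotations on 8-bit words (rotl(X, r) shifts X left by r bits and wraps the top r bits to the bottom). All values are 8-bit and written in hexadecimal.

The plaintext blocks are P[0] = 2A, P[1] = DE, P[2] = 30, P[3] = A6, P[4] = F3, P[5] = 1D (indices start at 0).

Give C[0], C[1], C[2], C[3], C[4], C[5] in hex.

CFB encryption: C_i = P_i ⊕ E(K, C_{i−1}), with C_{−1} = IV.
C[0]: E(K, 2E) = 04; 2A ⊕ 04 = 2E.
C[1]: E(K, 2E) = 04; DE ⊕ 04 = DA.
C[2]: E(K, DA) = ED; 30 ⊕ ED = DD.
C[3]: E(K, DD) = E3; A6 ⊕ E3 = 45.
C[4]: E(K, 45) = D2; F3 ⊕ D2 = 21.
C[5]: E(K, 21) = 1A; 1D ⊕ 1A = 07.

C[0] = 2E, C[1] = DA, C[2] = DD, C[3] = 45, C[4] = 21, C[5] = 07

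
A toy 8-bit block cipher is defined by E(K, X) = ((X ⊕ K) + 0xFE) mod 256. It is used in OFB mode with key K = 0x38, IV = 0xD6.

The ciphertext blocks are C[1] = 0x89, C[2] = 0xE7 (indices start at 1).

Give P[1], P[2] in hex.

OFB decryption: S_i = E(K, S_{i−1}) with S_{0} = IV; P_i = C_i ⊕ S_i.
P[1]: S = E(K, 0xD6) = 0xEC; 0x89 ⊕ 0xEC = 0x65.
P[2]: S = E(K, 0xEC) = 0xD2; 0xE7 ⊕ 0xD2 = 0x35.

P[1] = 0x65, P[2] = 0x35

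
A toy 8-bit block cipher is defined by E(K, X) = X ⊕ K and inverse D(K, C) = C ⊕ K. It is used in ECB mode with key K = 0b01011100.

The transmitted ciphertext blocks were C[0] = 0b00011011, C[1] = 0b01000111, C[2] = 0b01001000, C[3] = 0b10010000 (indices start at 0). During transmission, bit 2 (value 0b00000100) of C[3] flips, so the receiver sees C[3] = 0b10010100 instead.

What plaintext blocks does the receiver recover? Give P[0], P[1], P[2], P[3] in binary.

P[0] = 0b01000111, P[1] = 0b00011011, P[2] = 0b00010100, P[3] = 0b11001000

ECB decryption: P_i = D(K, C_i).
Only C[3] changed, to 0b10010100. In ECB, a change in C_i affects only P_i. Decrypting the received ciphertext:
P[0]: D(K, 0b00011011) = 0b01000111.
P[1]: D(K, 0b01000111) = 0b00011011.
P[2]: D(K, 0b01001000) = 0b00010100.
P[3]: D(K, 0b10010100) = 0b11001000.
Blocks that differ from the original plaintext: P[3].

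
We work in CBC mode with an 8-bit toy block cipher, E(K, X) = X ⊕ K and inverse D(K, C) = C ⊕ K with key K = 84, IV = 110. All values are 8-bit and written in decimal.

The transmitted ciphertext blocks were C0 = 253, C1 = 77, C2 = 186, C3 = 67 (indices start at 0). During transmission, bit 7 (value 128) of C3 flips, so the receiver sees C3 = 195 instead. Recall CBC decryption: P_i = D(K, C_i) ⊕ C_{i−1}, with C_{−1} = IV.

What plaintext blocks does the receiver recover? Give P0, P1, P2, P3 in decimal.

Only C3 changed, to 195. In CBC, a change in C_i garbles P_i and flips the same bit in P_{i+1}. Decrypting the received ciphertext:
P0: D(K, 253) = 169; 169 ⊕ 110 = 199.
P1: D(K, 77) = 25; 25 ⊕ 253 = 228.
P2: D(K, 186) = 238; 238 ⊕ 77 = 163.
P3: D(K, 195) = 151; 151 ⊕ 186 = 45.
Blocks that differ from the original plaintext: P3.

P0 = 199, P1 = 228, P2 = 163, P3 = 45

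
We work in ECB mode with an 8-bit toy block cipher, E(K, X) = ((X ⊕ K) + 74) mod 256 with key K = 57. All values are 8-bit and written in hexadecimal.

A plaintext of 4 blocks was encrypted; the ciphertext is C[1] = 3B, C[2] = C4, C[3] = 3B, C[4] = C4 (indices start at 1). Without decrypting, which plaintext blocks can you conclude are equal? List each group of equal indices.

P[1] = P[3]; P[2] = P[4]

ECB encrypts each block independently with the same key, so equal ciphertext blocks imply equal plaintext blocks.
C[1] = C[3] = 3B, so P[1] = P[3].
C[2] = C[4] = C4, so P[2] = P[4].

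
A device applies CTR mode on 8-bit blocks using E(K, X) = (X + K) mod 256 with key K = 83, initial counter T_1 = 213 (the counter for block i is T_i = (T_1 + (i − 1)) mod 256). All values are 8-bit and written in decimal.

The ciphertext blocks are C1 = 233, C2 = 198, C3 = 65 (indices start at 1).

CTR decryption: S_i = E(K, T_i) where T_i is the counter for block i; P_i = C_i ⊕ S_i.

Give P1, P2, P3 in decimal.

P1 = 193, P2 = 239, P3 = 107

P1: T = 213, S = E(K, T) = 40; 233 ⊕ 40 = 193.
P2: T = 214, S = E(K, T) = 41; 198 ⊕ 41 = 239.
P3: T = 215, S = E(K, T) = 42; 65 ⊕ 42 = 107.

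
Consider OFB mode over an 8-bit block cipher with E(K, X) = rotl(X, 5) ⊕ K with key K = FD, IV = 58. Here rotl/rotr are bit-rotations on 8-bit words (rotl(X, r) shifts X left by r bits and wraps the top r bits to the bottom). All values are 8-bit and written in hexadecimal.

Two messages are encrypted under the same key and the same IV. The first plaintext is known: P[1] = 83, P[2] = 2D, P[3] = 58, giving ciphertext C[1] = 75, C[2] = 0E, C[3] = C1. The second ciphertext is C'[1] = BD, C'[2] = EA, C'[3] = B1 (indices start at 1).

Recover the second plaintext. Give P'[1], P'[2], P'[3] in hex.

In OFB with a reused IV, both messages share the same keystream S_i, so C_i ⊕ C'_i = P_i ⊕ P'_i and thus P'_i = P_i ⊕ C_i ⊕ C'_i.
P'[1]: 83 ⊕ 75 ⊕ BD = 4B.
P'[2]: 2D ⊕ 0E ⊕ EA = C9.
P'[3]: 58 ⊕ C1 ⊕ B1 = 28.

P'[1] = 4B, P'[2] = C9, P'[3] = 28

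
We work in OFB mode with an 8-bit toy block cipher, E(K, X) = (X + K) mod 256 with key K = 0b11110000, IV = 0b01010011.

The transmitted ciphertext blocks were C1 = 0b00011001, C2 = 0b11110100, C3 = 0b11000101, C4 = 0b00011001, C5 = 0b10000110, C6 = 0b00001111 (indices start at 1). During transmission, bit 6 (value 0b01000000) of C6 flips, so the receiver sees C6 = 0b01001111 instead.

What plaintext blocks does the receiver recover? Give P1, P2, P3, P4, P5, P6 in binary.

OFB decryption: S_i = E(K, S_{i−1}) with S_{0} = IV; P_i = C_i ⊕ S_i.
Only C6 changed, to 0b01001111. In OFB, a change in C_i flips the same bit in P_i only; the keystream is unaffected. Decrypting the received ciphertext:
P1: S = E(K, 0b01010011) = 0b01000011; 0b00011001 ⊕ 0b01000011 = 0b01011010.
P2: S = E(K, 0b01000011) = 0b00110011; 0b11110100 ⊕ 0b00110011 = 0b11000111.
P3: S = E(K, 0b00110011) = 0b00100011; 0b11000101 ⊕ 0b00100011 = 0b11100110.
P4: S = E(K, 0b00100011) = 0b00010011; 0b00011001 ⊕ 0b00010011 = 0b00001010.
P5: S = E(K, 0b00010011) = 0b00000011; 0b10000110 ⊕ 0b00000011 = 0b10000101.
P6: S = E(K, 0b00000011) = 0b11110011; 0b01001111 ⊕ 0b11110011 = 0b10111100.
Blocks that differ from the original plaintext: P6.

P1 = 0b01011010, P2 = 0b11000111, P3 = 0b11100110, P4 = 0b00001010, P5 = 0b10000101, P6 = 0b10111100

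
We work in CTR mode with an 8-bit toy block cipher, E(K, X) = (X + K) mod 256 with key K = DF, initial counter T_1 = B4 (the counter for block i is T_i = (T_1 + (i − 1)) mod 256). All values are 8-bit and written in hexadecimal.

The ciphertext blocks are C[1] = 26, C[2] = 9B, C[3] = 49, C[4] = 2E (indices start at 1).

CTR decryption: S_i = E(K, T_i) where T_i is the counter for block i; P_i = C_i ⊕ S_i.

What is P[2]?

P[2]: T = B5, S = E(K, T) = 94; 9B ⊕ 94 = 0F.

P[2] = 0F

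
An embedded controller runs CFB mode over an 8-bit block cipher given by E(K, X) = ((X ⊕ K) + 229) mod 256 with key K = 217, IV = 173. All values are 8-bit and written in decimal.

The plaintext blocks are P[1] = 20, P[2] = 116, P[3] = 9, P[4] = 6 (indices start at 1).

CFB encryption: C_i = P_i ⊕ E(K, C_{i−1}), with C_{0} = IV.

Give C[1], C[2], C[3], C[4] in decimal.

C[1]: E(K, 173) = 89; 20 ⊕ 89 = 77.
C[2]: E(K, 77) = 121; 116 ⊕ 121 = 13.
C[3]: E(K, 13) = 185; 9 ⊕ 185 = 176.
C[4]: E(K, 176) = 78; 6 ⊕ 78 = 72.

C[1] = 77, C[2] = 13, C[3] = 176, C[4] = 72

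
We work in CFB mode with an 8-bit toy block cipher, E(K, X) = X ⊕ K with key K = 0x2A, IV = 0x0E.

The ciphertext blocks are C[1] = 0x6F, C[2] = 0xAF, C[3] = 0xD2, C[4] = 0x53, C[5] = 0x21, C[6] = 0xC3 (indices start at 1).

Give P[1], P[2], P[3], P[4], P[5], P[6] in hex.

P[1] = 0x4B, P[2] = 0xEA, P[3] = 0x57, P[4] = 0xAB, P[5] = 0x58, P[6] = 0xC8

CFB decryption: P_i = C_i ⊕ E(K, C_{i−1}), with C_{0} = IV.
P[1]: E(K, 0x0E) = 0x24; 0x6F ⊕ 0x24 = 0x4B.
P[2]: E(K, 0x6F) = 0x45; 0xAF ⊕ 0x45 = 0xEA.
P[3]: E(K, 0xAF) = 0x85; 0xD2 ⊕ 0x85 = 0x57.
P[4]: E(K, 0xD2) = 0xF8; 0x53 ⊕ 0xF8 = 0xAB.
P[5]: E(K, 0x53) = 0x79; 0x21 ⊕ 0x79 = 0x58.
P[6]: E(K, 0x21) = 0x0B; 0xC3 ⊕ 0x0B = 0xC8.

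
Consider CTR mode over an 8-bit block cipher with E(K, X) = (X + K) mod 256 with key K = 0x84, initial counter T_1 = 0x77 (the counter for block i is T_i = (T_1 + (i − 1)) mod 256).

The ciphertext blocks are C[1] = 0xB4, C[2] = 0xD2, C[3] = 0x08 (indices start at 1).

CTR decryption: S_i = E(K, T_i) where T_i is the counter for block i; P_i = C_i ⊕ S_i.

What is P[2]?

P[2]: T = 0x78, S = E(K, T) = 0xFC; 0xD2 ⊕ 0xFC = 0x2E.

P[2] = 0x2E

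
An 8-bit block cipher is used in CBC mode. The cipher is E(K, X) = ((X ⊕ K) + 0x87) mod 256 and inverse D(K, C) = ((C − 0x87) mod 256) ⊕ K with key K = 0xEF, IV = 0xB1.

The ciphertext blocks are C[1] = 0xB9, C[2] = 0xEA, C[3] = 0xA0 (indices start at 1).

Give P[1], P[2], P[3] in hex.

CBC decryption: P_i = D(K, C_i) ⊕ C_{i−1}, with C_{0} = IV.
P[1]: D(K, 0xB9) = 0xDD; 0xDD ⊕ 0xB1 = 0x6C.
P[2]: D(K, 0xEA) = 0x8C; 0x8C ⊕ 0xB9 = 0x35.
P[3]: D(K, 0xA0) = 0xF6; 0xF6 ⊕ 0xEA = 0x1C.

P[1] = 0x6C, P[2] = 0x35, P[3] = 0x1C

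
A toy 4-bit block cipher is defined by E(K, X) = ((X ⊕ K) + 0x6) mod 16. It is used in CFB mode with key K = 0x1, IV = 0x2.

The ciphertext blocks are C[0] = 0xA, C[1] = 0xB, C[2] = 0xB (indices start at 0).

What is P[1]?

CFB decryption: P_i = C_i ⊕ E(K, C_{i−1}), with C_{−1} = IV.
P[1]: E(K, 0xA) = 0x1; 0xB ⊕ 0x1 = 0xA.

P[1] = 0xA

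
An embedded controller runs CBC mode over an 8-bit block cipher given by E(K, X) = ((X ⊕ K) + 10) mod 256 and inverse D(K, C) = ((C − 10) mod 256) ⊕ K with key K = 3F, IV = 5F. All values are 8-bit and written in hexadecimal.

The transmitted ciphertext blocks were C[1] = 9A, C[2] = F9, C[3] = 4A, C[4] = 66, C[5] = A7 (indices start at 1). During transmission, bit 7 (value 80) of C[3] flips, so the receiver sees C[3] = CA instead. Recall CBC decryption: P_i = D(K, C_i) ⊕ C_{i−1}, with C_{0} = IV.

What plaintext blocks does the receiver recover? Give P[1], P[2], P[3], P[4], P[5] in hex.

Only C[3] changed, to CA. In CBC, a change in C_i garbles P_i and flips the same bit in P_{i+1}. Decrypting the received ciphertext:
P[1]: D(K, 9A) = B5; B5 ⊕ 5F = EA.
P[2]: D(K, F9) = D6; D6 ⊕ 9A = 4C.
P[3]: D(K, CA) = 85; 85 ⊕ F9 = 7C.
P[4]: D(K, 66) = 69; 69 ⊕ CA = A3.
P[5]: D(K, A7) = A8; A8 ⊕ 66 = CE.
Blocks that differ from the original plaintext: P[3], P[4].

P[1] = EA, P[2] = 4C, P[3] = 7C, P[4] = A3, P[5] = CE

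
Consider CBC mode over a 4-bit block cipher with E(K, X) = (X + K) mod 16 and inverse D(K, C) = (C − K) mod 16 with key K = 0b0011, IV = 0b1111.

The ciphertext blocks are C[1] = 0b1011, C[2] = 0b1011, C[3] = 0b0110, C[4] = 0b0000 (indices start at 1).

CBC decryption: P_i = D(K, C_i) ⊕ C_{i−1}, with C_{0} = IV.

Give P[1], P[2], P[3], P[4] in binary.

P[1] = 0b0111, P[2] = 0b0011, P[3] = 0b1000, P[4] = 0b1011

P[1]: D(K, 0b1011) = 0b1000; 0b1000 ⊕ 0b1111 = 0b0111.
P[2]: D(K, 0b1011) = 0b1000; 0b1000 ⊕ 0b1011 = 0b0011.
P[3]: D(K, 0b0110) = 0b0011; 0b0011 ⊕ 0b1011 = 0b1000.
P[4]: D(K, 0b0000) = 0b1101; 0b1101 ⊕ 0b0110 = 0b1011.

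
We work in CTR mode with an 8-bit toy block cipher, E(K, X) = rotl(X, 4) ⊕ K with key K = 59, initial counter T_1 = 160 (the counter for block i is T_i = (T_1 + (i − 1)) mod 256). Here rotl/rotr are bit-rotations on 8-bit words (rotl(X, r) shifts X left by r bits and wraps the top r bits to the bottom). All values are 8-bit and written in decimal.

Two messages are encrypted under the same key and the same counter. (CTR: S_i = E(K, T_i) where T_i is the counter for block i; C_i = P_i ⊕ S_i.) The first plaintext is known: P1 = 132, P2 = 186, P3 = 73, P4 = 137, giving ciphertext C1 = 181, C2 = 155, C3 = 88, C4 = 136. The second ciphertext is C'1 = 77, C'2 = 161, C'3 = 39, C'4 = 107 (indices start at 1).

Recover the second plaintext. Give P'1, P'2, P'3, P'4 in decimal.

P'1 = 124, P'2 = 128, P'3 = 54, P'4 = 106

In CTR with a reused counter, both messages share the same keystream S_i, so C_i ⊕ C'_i = P_i ⊕ P'_i and thus P'_i = P_i ⊕ C_i ⊕ C'_i.
P'1: 132 ⊕ 181 ⊕ 77 = 124.
P'2: 186 ⊕ 155 ⊕ 161 = 128.
P'3: 73 ⊕ 88 ⊕ 39 = 54.
P'4: 137 ⊕ 136 ⊕ 107 = 106.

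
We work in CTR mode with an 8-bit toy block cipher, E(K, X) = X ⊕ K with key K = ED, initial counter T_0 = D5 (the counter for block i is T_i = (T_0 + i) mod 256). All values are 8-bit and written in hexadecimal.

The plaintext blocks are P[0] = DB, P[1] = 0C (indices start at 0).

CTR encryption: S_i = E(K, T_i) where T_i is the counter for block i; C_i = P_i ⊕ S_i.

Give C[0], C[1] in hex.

C[0] = E3, C[1] = 37

C[0]: T = D5, S = E(K, T) = 38; DB ⊕ 38 = E3.
C[1]: T = D6, S = E(K, T) = 3B; 0C ⊕ 3B = 37.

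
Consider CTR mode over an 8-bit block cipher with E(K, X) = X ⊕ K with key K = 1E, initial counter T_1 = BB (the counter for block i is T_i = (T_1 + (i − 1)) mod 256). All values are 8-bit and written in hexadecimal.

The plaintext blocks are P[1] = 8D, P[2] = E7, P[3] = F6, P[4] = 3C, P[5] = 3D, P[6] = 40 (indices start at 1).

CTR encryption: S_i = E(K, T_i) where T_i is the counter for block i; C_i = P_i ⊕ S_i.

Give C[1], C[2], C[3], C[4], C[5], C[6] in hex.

C[1] = 28, C[2] = 45, C[3] = 55, C[4] = 9C, C[5] = 9C, C[6] = 9E

C[1]: T = BB, S = E(K, T) = A5; 8D ⊕ A5 = 28.
C[2]: T = BC, S = E(K, T) = A2; E7 ⊕ A2 = 45.
C[3]: T = BD, S = E(K, T) = A3; F6 ⊕ A3 = 55.
C[4]: T = BE, S = E(K, T) = A0; 3C ⊕ A0 = 9C.
C[5]: T = BF, S = E(K, T) = A1; 3D ⊕ A1 = 9C.
C[6]: T = C0, S = E(K, T) = DE; 40 ⊕ DE = 9E.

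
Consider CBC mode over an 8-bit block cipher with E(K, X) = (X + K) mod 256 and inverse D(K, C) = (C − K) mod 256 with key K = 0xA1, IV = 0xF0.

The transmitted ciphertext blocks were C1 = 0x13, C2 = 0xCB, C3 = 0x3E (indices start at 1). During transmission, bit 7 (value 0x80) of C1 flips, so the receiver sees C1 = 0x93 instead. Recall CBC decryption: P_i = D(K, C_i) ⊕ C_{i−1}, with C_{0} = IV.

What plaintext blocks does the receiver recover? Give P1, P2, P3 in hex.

P1 = 0x02, P2 = 0xB9, P3 = 0x56

Only C1 changed, to 0x93. In CBC, a change in C_i garbles P_i and flips the same bit in P_{i+1}. Decrypting the received ciphertext:
P1: D(K, 0x93) = 0xF2; 0xF2 ⊕ 0xF0 = 0x02.
P2: D(K, 0xCB) = 0x2A; 0x2A ⊕ 0x93 = 0xB9.
P3: D(K, 0x3E) = 0x9D; 0x9D ⊕ 0xCB = 0x56.
Blocks that differ from the original plaintext: P1, P2.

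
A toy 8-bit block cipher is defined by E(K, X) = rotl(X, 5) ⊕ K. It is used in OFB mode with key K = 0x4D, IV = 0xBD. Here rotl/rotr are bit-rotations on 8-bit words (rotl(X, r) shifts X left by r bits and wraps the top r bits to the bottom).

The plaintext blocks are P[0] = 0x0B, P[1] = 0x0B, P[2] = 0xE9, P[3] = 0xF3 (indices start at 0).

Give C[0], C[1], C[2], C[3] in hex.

C[0] = 0xF1, C[1] = 0x19, C[2] = 0xE6, C[3] = 0x5F

OFB encryption: S_i = E(K, S_{i−1}) with S_{−1} = IV; C_i = P_i ⊕ S_i.
C[0]: S = E(K, 0xBD) = 0xFA; 0x0B ⊕ 0xFA = 0xF1.
C[1]: S = E(K, 0xFA) = 0x12; 0x0B ⊕ 0x12 = 0x19.
C[2]: S = E(K, 0x12) = 0x0F; 0xE9 ⊕ 0x0F = 0xE6.
C[3]: S = E(K, 0x0F) = 0xAC; 0xF3 ⊕ 0xAC = 0x5F.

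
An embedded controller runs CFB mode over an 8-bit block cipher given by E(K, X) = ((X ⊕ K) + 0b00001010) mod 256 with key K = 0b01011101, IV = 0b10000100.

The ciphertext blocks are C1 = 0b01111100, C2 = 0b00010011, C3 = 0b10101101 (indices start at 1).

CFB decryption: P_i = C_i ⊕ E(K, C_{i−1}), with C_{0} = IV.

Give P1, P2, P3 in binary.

P1: E(K, 0b10000100) = 0b11100011; 0b01111100 ⊕ 0b11100011 = 0b10011111.
P2: E(K, 0b01111100) = 0b00101011; 0b00010011 ⊕ 0b00101011 = 0b00111000.
P3: E(K, 0b00010011) = 0b01011000; 0b10101101 ⊕ 0b01011000 = 0b11110101.

P1 = 0b10011111, P2 = 0b00111000, P3 = 0b11110101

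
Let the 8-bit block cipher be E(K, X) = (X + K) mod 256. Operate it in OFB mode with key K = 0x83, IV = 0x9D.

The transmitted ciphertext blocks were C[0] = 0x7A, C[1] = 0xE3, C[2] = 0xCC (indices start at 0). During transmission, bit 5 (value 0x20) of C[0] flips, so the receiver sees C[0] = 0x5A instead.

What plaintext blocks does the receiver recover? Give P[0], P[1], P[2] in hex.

P[0] = 0x7A, P[1] = 0x40, P[2] = 0xEA

OFB decryption: S_i = E(K, S_{i−1}) with S_{−1} = IV; P_i = C_i ⊕ S_i.
Only C[0] changed, to 0x5A. In OFB, a change in C_i flips the same bit in P_i only; the keystream is unaffected. Decrypting the received ciphertext:
P[0]: S = E(K, 0x9D) = 0x20; 0x5A ⊕ 0x20 = 0x7A.
P[1]: S = E(K, 0x20) = 0xA3; 0xE3 ⊕ 0xA3 = 0x40.
P[2]: S = E(K, 0xA3) = 0x26; 0xCC ⊕ 0x26 = 0xEA.
Blocks that differ from the original plaintext: P[0].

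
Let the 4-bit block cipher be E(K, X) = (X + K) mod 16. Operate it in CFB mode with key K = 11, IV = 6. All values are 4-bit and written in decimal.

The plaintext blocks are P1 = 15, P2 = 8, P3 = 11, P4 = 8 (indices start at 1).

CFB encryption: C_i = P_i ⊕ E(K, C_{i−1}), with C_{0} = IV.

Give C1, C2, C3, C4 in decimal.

C1 = 14, C2 = 1, C3 = 7, C4 = 10

C1: E(K, 6) = 1; 15 ⊕ 1 = 14.
C2: E(K, 14) = 9; 8 ⊕ 9 = 1.
C3: E(K, 1) = 12; 11 ⊕ 12 = 7.
C4: E(K, 7) = 2; 8 ⊕ 2 = 10.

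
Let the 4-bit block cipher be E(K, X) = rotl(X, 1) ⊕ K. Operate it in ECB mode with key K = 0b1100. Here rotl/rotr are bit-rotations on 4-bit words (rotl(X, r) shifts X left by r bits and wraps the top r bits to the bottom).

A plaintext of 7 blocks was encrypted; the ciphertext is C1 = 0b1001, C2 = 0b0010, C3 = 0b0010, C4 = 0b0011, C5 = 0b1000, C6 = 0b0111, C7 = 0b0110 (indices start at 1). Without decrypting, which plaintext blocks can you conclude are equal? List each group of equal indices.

ECB encrypts each block independently with the same key, so equal ciphertext blocks imply equal plaintext blocks.
C2 = C3 = 0b0010, so P2 = P3.

P2 = P3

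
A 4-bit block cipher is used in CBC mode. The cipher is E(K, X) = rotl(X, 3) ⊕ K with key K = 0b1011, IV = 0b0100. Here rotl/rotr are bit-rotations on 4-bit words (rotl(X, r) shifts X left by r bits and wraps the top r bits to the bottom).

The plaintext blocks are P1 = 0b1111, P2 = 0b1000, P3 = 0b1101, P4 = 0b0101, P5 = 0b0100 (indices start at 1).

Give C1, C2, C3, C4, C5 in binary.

C1 = 0b0110, C2 = 0b1100, C3 = 0b0011, C4 = 0b1000, C5 = 0b1101

CBC encryption: C_i = E(K, P_i ⊕ C_{i−1}), with C_{0} = IV.
C1: P1 ⊕ 0b0100 = 0b1011; E(K, 0b1011) = 0b0110.
C2: P2 ⊕ 0b0110 = 0b1110; E(K, 0b1110) = 0b1100.
C3: P3 ⊕ 0b1100 = 0b0001; E(K, 0b0001) = 0b0011.
C4: P4 ⊕ 0b0011 = 0b0110; E(K, 0b0110) = 0b1000.
C5: P5 ⊕ 0b1000 = 0b1100; E(K, 0b1100) = 0b1101.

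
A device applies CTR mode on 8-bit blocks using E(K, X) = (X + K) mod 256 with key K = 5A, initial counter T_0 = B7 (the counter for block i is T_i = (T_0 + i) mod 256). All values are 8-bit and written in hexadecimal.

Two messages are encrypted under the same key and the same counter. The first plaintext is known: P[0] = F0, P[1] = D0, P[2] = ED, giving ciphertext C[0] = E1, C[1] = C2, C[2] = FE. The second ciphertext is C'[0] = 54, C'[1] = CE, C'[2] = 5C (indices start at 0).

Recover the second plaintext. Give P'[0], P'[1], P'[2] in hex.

P'[0] = 45, P'[1] = DC, P'[2] = 4F

In CTR with a reused counter, both messages share the same keystream S_i, so C_i ⊕ C'_i = P_i ⊕ P'_i and thus P'_i = P_i ⊕ C_i ⊕ C'_i.
P'[0]: F0 ⊕ E1 ⊕ 54 = 45.
P'[1]: D0 ⊕ C2 ⊕ CE = DC.
P'[2]: ED ⊕ FE ⊕ 5C = 4F.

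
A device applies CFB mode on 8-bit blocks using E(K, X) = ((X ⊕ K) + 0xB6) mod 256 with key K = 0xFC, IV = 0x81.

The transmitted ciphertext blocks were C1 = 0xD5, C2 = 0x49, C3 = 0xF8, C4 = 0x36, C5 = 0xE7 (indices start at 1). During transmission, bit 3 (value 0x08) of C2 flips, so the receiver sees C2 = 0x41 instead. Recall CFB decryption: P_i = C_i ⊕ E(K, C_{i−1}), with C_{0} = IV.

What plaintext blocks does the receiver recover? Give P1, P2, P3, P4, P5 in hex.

P1 = 0xE6, P2 = 0x9E, P3 = 0x8B, P4 = 0x8C, P5 = 0x67

Only C2 changed, to 0x41. In CFB, a change in C_i flips the same bit in P_i and garbles P_{i+1}. Decrypting the received ciphertext:
P1: E(K, 0x81) = 0x33; 0xD5 ⊕ 0x33 = 0xE6.
P2: E(K, 0xD5) = 0xDF; 0x41 ⊕ 0xDF = 0x9E.
P3: E(K, 0x41) = 0x73; 0xF8 ⊕ 0x73 = 0x8B.
P4: E(K, 0xF8) = 0xBA; 0x36 ⊕ 0xBA = 0x8C.
P5: E(K, 0x36) = 0x80; 0xE7 ⊕ 0x80 = 0x67.
Blocks that differ from the original plaintext: P2, P3.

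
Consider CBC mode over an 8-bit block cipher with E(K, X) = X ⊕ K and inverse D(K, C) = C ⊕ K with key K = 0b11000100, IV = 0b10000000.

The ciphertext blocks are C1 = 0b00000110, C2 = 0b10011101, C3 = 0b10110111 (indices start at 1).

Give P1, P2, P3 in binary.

CBC decryption: P_i = D(K, C_i) ⊕ C_{i−1}, with C_{0} = IV.
P1: D(K, 0b00000110) = 0b11000010; 0b11000010 ⊕ 0b10000000 = 0b01000010.
P2: D(K, 0b10011101) = 0b01011001; 0b01011001 ⊕ 0b00000110 = 0b01011111.
P3: D(K, 0b10110111) = 0b01110011; 0b01110011 ⊕ 0b10011101 = 0b11101110.

P1 = 0b01000010, P2 = 0b01011111, P3 = 0b11101110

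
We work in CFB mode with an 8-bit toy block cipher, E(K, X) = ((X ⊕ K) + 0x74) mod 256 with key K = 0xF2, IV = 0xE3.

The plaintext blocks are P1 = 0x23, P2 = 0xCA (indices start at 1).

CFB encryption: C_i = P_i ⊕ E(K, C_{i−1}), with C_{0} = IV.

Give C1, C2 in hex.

C1: E(K, 0xE3) = 0x85; 0x23 ⊕ 0x85 = 0xA6.
C2: E(K, 0xA6) = 0xC8; 0xCA ⊕ 0xC8 = 0x02.

C1 = 0xA6, C2 = 0x02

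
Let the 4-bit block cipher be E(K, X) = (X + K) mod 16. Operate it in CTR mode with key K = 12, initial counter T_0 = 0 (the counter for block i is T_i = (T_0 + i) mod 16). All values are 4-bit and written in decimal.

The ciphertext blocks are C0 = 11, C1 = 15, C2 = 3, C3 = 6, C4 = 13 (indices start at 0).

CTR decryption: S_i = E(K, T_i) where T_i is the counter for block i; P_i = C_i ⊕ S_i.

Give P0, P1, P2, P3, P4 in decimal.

P0: T = 0, S = E(K, T) = 12; 11 ⊕ 12 = 7.
P1: T = 1, S = E(K, T) = 13; 15 ⊕ 13 = 2.
P2: T = 2, S = E(K, T) = 14; 3 ⊕ 14 = 13.
P3: T = 3, S = E(K, T) = 15; 6 ⊕ 15 = 9.
P4: T = 4, S = E(K, T) = 0; 13 ⊕ 0 = 13.

P0 = 7, P1 = 2, P2 = 13, P3 = 9, P4 = 13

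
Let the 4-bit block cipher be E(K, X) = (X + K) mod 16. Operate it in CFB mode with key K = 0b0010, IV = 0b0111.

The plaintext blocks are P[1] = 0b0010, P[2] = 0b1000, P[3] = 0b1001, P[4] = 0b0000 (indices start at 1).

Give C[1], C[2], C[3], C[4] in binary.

C[1] = 0b1011, C[2] = 0b0101, C[3] = 0b1110, C[4] = 0b0000

CFB encryption: C_i = P_i ⊕ E(K, C_{i−1}), with C_{0} = IV.
C[1]: E(K, 0b0111) = 0b1001; 0b0010 ⊕ 0b1001 = 0b1011.
C[2]: E(K, 0b1011) = 0b1101; 0b1000 ⊕ 0b1101 = 0b0101.
C[3]: E(K, 0b0101) = 0b0111; 0b1001 ⊕ 0b0111 = 0b1110.
C[4]: E(K, 0b1110) = 0b0000; 0b0000 ⊕ 0b0000 = 0b0000.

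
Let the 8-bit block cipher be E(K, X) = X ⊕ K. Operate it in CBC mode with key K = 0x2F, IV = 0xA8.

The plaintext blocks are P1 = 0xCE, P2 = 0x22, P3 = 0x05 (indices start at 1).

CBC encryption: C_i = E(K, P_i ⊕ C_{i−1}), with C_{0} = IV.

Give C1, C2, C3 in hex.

C1 = 0x49, C2 = 0x44, C3 = 0x6E

C1: P1 ⊕ 0xA8 = 0x66; E(K, 0x66) = 0x49.
C2: P2 ⊕ 0x49 = 0x6B; E(K, 0x6B) = 0x44.
C3: P3 ⊕ 0x44 = 0x41; E(K, 0x41) = 0x6E.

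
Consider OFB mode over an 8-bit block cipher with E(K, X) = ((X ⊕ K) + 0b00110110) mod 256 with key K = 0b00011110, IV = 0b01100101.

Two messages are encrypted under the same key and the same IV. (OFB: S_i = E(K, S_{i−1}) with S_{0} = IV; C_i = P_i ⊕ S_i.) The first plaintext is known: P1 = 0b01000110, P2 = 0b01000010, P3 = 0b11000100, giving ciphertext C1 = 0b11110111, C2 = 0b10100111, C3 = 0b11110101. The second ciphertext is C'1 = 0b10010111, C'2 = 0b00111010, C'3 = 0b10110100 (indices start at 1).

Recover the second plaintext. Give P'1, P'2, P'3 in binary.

In OFB with a reused IV, both messages share the same keystream S_i, so C_i ⊕ C'_i = P_i ⊕ P'_i and thus P'_i = P_i ⊕ C_i ⊕ C'_i.
P'1: 0b01000110 ⊕ 0b11110111 ⊕ 0b10010111 = 0b00100110.
P'2: 0b01000010 ⊕ 0b10100111 ⊕ 0b00111010 = 0b11011111.
P'3: 0b11000100 ⊕ 0b11110101 ⊕ 0b10110100 = 0b10000101.

P'1 = 0b00100110, P'2 = 0b11011111, P'3 = 0b10000101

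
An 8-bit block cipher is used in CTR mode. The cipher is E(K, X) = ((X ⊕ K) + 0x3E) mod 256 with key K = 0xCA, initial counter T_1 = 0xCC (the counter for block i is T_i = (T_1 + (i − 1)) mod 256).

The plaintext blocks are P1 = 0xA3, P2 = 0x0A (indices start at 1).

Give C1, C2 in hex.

C1 = 0xE7, C2 = 0x4F

CTR encryption: S_i = E(K, T_i) where T_i is the counter for block i; C_i = P_i ⊕ S_i.
C1: T = 0xCC, S = E(K, T) = 0x44; 0xA3 ⊕ 0x44 = 0xE7.
C2: T = 0xCD, S = E(K, T) = 0x45; 0x0A ⊕ 0x45 = 0x4F.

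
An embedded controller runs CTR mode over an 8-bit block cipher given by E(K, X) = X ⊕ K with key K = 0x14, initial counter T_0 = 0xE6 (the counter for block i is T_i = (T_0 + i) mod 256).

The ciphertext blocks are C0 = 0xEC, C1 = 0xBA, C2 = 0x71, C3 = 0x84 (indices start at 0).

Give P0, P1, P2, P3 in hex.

P0 = 0x1E, P1 = 0x49, P2 = 0x8D, P3 = 0x79

CTR decryption: S_i = E(K, T_i) where T_i is the counter for block i; P_i = C_i ⊕ S_i.
P0: T = 0xE6, S = E(K, T) = 0xF2; 0xEC ⊕ 0xF2 = 0x1E.
P1: T = 0xE7, S = E(K, T) = 0xF3; 0xBA ⊕ 0xF3 = 0x49.
P2: T = 0xE8, S = E(K, T) = 0xFC; 0x71 ⊕ 0xFC = 0x8D.
P3: T = 0xE9, S = E(K, T) = 0xFD; 0x84 ⊕ 0xFD = 0x79.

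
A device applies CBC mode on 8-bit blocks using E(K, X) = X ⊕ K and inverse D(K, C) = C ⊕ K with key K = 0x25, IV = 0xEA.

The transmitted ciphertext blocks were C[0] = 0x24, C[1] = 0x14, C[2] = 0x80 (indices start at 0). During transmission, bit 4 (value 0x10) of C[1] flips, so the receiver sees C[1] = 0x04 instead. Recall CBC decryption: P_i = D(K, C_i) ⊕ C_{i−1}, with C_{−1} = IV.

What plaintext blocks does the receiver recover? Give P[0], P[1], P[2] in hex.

P[0] = 0xEB, P[1] = 0x05, P[2] = 0xA1

Only C[1] changed, to 0x04. In CBC, a change in C_i garbles P_i and flips the same bit in P_{i+1}. Decrypting the received ciphertext:
P[0]: D(K, 0x24) = 0x01; 0x01 ⊕ 0xEA = 0xEB.
P[1]: D(K, 0x04) = 0x21; 0x21 ⊕ 0x24 = 0x05.
P[2]: D(K, 0x80) = 0xA5; 0xA5 ⊕ 0x04 = 0xA1.
Blocks that differ from the original plaintext: P[1], P[2].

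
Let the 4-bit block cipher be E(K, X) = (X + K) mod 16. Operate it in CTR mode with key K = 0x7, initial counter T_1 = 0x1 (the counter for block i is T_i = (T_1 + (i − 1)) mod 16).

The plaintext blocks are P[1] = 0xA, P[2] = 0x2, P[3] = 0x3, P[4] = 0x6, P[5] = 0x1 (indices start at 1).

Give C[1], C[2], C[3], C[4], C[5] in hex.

CTR encryption: S_i = E(K, T_i) where T_i is the counter for block i; C_i = P_i ⊕ S_i.
C[1]: T = 0x1, S = E(K, T) = 0x8; 0xA ⊕ 0x8 = 0x2.
C[2]: T = 0x2, S = E(K, T) = 0x9; 0x2 ⊕ 0x9 = 0xB.
C[3]: T = 0x3, S = E(K, T) = 0xA; 0x3 ⊕ 0xA = 0x9.
C[4]: T = 0x4, S = E(K, T) = 0xB; 0x6 ⊕ 0xB = 0xD.
C[5]: T = 0x5, S = E(K, T) = 0xC; 0x1 ⊕ 0xC = 0xD.

C[1] = 0x2, C[2] = 0xB, C[3] = 0x9, C[4] = 0xD, C[5] = 0xD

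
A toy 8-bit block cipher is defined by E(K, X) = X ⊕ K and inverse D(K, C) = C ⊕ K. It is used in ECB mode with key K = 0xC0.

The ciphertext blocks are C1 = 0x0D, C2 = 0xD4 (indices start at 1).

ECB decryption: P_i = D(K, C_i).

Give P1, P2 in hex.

P1: D(K, 0x0D) = 0xCD.
P2: D(K, 0xD4) = 0x14.

P1 = 0xCD, P2 = 0x14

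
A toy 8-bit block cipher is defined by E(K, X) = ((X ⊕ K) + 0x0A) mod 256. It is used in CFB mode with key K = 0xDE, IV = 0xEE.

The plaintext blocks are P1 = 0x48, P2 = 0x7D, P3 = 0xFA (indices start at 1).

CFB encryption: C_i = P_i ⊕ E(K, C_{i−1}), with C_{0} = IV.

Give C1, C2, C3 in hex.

C1 = 0x72, C2 = 0xCB, C3 = 0xE5

C1: E(K, 0xEE) = 0x3A; 0x48 ⊕ 0x3A = 0x72.
C2: E(K, 0x72) = 0xB6; 0x7D ⊕ 0xB6 = 0xCB.
C3: E(K, 0xCB) = 0x1F; 0xFA ⊕ 0x1F = 0xE5.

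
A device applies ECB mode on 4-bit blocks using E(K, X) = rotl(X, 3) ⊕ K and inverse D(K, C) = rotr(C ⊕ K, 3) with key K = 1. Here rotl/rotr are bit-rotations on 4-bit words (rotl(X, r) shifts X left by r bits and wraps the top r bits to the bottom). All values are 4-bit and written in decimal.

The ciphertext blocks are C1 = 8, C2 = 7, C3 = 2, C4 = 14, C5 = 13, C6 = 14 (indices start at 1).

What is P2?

ECB decryption: P_i = D(K, C_i).
P2: D(K, 7) = 12.

P2 = 12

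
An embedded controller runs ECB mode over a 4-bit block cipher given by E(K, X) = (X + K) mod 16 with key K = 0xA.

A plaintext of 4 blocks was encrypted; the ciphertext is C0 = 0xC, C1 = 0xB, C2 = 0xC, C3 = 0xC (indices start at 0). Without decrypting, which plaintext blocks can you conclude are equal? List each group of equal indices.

P0 = P2 = P3

ECB encrypts each block independently with the same key, so equal ciphertext blocks imply equal plaintext blocks.
C0 = C2 = C3 = 0xC, so P0 = P2 = P3.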